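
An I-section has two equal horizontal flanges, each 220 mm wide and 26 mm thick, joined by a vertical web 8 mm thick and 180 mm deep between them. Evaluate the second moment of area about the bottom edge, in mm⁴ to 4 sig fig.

I_base ≈ 2.992 × 10⁸ mm⁴

Treat the section as a set of non-overlapping primitives; coordinates are from the bounding-box lower-left.
Bottom flange: 220 × 26, A = 5 720 mm², y = 13 mm, Ī = 322 227 mm⁴.
Web: 8 × 180, A = 1 440 mm², y = 116 mm, Ī = 3 888 000 mm⁴.
Top flange: 220 × 26, A = 5 720 mm², y = 219 mm, Ī = 322 227 mm⁴.
Transfer each piece to the bottom edge using Ī + A·d² with d = y − 0:
  bottom flange: d = 13 mm → contributes +1 288 907 mm⁴
  web: d = 116 mm → contributes +23 264 640 mm⁴
  top flange: d = 219 mm → contributes +274 659 147 mm⁴
Total I = 299 212 693 mm⁴.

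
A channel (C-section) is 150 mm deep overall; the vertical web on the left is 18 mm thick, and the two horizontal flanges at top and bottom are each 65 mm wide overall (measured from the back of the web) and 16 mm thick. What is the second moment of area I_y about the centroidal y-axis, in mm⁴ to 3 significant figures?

I_y ≈ 1.37 × 10⁶ mm⁴

Break the section into simple shapes (no overlaps), measuring from the bottom-left corner of the bounding box.
Web: 18 × 150, A = 2 700 mm², x = 9 mm, Ī = 72 900 mm⁴.
Top flange (beyond web): 47 × 16, A = 752 mm², x = 41.5 mm, Ī = 138 431 mm⁴.
Bottom flange (beyond web): 47 × 16, A = 752 mm², x = 41.5 mm, Ī = 138 431 mm⁴.
Centroid: x̄ = ΣA·x / ΣA = 20.627 mm.
Transfer each piece to the centroidal y-axis using Ī + A·d² with d = x − 20.627:
  web: d = -11.627 mm → contributes +437 907 mm⁴
  top flange (beyond web): d = 20.873 mm → contributes +466 063 mm⁴
  bottom flange (beyond web): d = 20.873 mm → contributes +466 063 mm⁴
Total I = 1 370 033 mm⁴.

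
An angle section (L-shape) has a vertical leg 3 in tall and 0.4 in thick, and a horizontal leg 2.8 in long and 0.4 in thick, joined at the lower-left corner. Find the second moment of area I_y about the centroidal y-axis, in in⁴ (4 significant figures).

Decompose the section into non-overlapping parts with the origin at the bottom-left of its bounding rectangle.
Vertical leg: 0.4 × 3, A = 1.2 in², x = 0.2 in, Ī = 0.016 in⁴.
Horizontal leg (remainder): 2.4 × 0.4, A = 0.96 in², x = 1.6 in, Ī = 0.4608 in⁴.
Centroid: x̄ = ΣA·x / ΣA = 0.822222 in.
Transfer each piece to the centroidal y-axis using Ī + A·d² with d = x − 0.822222:
  vertical leg: d = -0.622222 in → contributes +0.480593 in⁴
  horizontal leg (remainder): d = 0.777778 in → contributes +1.04154 in⁴
Total I = 1.52213 in⁴.

I_y ≈ 1.522 in⁴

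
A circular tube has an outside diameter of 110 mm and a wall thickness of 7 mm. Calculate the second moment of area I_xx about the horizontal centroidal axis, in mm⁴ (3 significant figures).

I_xx ≈ 3.02 × 10⁶ mm⁴

Decompose the section into non-overlapping parts with the origin at the bottom-left of its bounding rectangle.
Outer circle: ⌀110, A = 9503.3 mm², y = 55 mm, Ī = 7 186 884 mm⁴.
Bore (subtracted): ⌀96, A = 7238.2 mm², y = 55 mm, Ī = 4 169 220 mm⁴.
By symmetry the centroid is at mid-height, ȳ = 55 mm.
All pieces are centred on the horizontal centroidal axis, so I = ΣĪ (holes subtracted) = 3 017 664 mm⁴.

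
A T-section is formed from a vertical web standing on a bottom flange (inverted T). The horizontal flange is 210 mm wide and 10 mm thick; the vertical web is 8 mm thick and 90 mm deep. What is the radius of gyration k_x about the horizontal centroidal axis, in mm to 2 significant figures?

Treat the section as a set of non-overlapping primitives; coordinates are from the bounding-box lower-left.
Flange: 210 × 10, A = 2 100 mm², y = 5 mm, Ī = 17 500 mm⁴.
Web: 8 × 90, A = 720 mm², y = 55 mm, Ī = 486 000 mm⁴.
Centroid: ȳ = ΣA·y / ΣA = 17.77 mm.
Transfer each piece to the horizontal centroidal axis using Ī + A·d² with d = y − 17.77:
  flange: d = -12.77 mm → contributes +359 736 mm⁴
  web: d = 37.23 mm → contributes +1 484 189 mm⁴
Total I = 1 843 926 mm⁴.
Radius of gyration: k = √(I/A) = √(1 843 926 / 2 820) = 25.57 mm.

k_x ≈ 26 mm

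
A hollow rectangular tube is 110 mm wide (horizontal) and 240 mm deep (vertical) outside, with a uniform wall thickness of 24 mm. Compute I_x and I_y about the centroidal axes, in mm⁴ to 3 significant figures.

Decompose the section into non-overlapping parts with the origin at the bottom-left of its bounding rectangle.
Outer rectangle: 110 × 240, A = 26 400 mm², y = 120 mm, Ī = 126 720 000 mm⁴.
Inner void (subtracted): 62 × 192, A = 11 904 mm², y = 120 mm, Ī = 36 569 088 mm⁴.
By symmetry the centroid is at mid-height, ȳ = 120 mm.
All pieces are centred on the centroidal x-axis, so I = ΣĪ (holes subtracted) = 90 150 912 mm⁴.
Repeating about the centroidal y-axis gives I_y = 22 806 752 mm⁴.

I_x ≈ 9.02 × 10⁷ mm⁴, I_y ≈ 2.28 × 10⁷ mm⁴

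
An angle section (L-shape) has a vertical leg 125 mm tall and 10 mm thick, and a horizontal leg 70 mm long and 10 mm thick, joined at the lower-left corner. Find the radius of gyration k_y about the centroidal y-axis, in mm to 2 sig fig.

k_y ≈ 19 mm

Split into non-overlapping primitives; take the origin at the lower-left of the bounding box.
Vertical leg: 10 × 125, A = 1 250 mm², x = 5 mm, Ī = 10 417 mm⁴.
Horizontal leg (remainder): 60 × 10, A = 600 mm², x = 40 mm, Ī = 180 000 mm⁴.
Centroid: x̄ = ΣA·x / ΣA = 16.35 mm.
Transfer each piece to the centroidal y-axis using Ī + A·d² with d = x − 16.35:
  vertical leg: d = -11.35 mm → contributes +171 483 mm⁴
  horizontal leg (remainder): d = 23.65 mm → contributes +515 555 mm⁴
Total I = 687 038 mm⁴.
Radius of gyration: k = √(I/A) = √(687 038 / 1 850) = 19.27 mm.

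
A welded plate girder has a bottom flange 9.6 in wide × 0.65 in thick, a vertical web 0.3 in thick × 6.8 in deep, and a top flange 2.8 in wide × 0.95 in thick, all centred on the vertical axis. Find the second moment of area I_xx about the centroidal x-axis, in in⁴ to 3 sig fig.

I_xx ≈ 120 in⁴

Decompose the section into non-overlapping parts with the origin at the bottom-left of its bounding rectangle.
Bottom plate: 9.6 × 0.65, A = 6.24 in², y = 0.325 in, Ī = 0.2197 in⁴.
Web plate: 0.3 × 6.8, A = 2.04 in², y = 4.05 in, Ī = 7.8608 in⁴.
Top plate: 2.8 × 0.95, A = 2.66 in², y = 7.925 in, Ī = 0.20005 in⁴.
Centroid: ȳ = ΣA·y / ΣA = 2.8675 in.
Transfer each piece to the centroidal x-axis using Ī + A·d² with d = y − 2.8675:
  bottom plate: d = -2.5425 in → contributes +40.557 in⁴
  web plate: d = 1.1825 in → contributes +10.713 in⁴
  top plate: d = 5.0575 in → contributes +68.238 in⁴
Total I = 119.51 in⁴.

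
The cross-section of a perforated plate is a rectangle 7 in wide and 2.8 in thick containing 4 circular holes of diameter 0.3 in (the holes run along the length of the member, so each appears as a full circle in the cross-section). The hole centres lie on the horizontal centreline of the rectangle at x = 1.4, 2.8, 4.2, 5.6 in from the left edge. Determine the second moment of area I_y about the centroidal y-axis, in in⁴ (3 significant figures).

Break the section into simple shapes (no overlaps), measuring from the bottom-left corner of the bounding box.
Plate: 7 × 2.8, A = 19.6 in², x = 3.5 in, Ī = 80.033 in⁴.
Hole 1 (subtracted): ⌀0.3, A = 0.070686 in², x = 1.4 in, Ī = 0.00039761 in⁴.
Hole 2 (subtracted): ⌀0.3, A = 0.070686 in², x = 2.8 in, Ī = 0.00039761 in⁴.
Hole 3 (subtracted): ⌀0.3, A = 0.070686 in², x = 4.2 in, Ī = 0.00039761 in⁴.
Hole 4 (subtracted): ⌀0.3, A = 0.070686 in², x = 5.6 in, Ī = 0.00039761 in⁴.
By symmetry the centroid is at mid-width, x̄ = 3.5 in.
Transfer each piece to the centroidal y-axis using Ī + A·d² with d = x − 3.5:
  plate: d = 0 in → contributes +80.033 in⁴
  hole 1: d = -2.1 in → contributes −0.31212 in⁴
  hole 2: d = -0.7 in → contributes −0.035034 in⁴
  hole 3: d = 0.7 in → contributes −0.035034 in⁴
  hole 4: d = 2.1 in → contributes −0.31212 in⁴
Total I = 79.339 in⁴.

I_y ≈ 79.3 in⁴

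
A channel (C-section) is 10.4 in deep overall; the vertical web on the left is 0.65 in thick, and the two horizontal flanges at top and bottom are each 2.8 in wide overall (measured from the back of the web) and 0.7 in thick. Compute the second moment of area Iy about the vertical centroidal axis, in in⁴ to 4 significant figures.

Split into non-overlapping primitives; take the origin at the lower-left of the bounding box.
Web: 0.65 × 10.4, A = 6.76 in², x = 0.325 in, Ī = 0.238008 in⁴.
Top flange (beyond web): 2.15 × 0.7, A = 1.505 in², x = 1.725 in, Ī = 0.579739 in⁴.
Bottom flange (beyond web): 2.15 × 0.7, A = 1.505 in², x = 1.725 in, Ī = 0.579739 in⁴.
Centroid: x̄ = ΣA·x / ΣA = 0.75632 in.
Transfer each piece to the vertical centroidal axis using Ī + A·d² with d = x − 0.75632:
  web: d = -0.43132 in → contributes +1.49562 in⁴
  top flange (beyond web): d = 0.96868 in → contributes +1.99194 in⁴
  bottom flange (beyond web): d = 0.96868 in → contributes +1.99194 in⁴
Total I = 5.4795 in⁴.

Iy ≈ 5.480 in⁴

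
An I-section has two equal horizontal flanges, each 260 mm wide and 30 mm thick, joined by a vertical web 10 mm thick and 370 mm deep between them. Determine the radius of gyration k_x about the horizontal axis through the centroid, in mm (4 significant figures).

k_x ≈ 186.0 mm

Treat the section as a set of non-overlapping primitives; coordinates are from the bounding-box lower-left.
Bottom flange: 260 × 30, A = 7 800 mm², y = 15 mm, Ī = 585 000 mm⁴.
Web: 10 × 370, A = 3 700 mm², y = 215 mm, Ī = 42 210 833 mm⁴.
Top flange: 260 × 30, A = 7 800 mm², y = 415 mm, Ī = 585 000 mm⁴.
By symmetry the centroid is at mid-height, ȳ = 215 mm.
Transfer each piece to the horizontal axis through the centroid using Ī + A·d² with d = y − 215:
  bottom flange: d = -200 mm → contributes +312 585 000 mm⁴
  web: d = 0 mm → contributes +42 210 833 mm⁴
  top flange: d = 200 mm → contributes +312 585 000 mm⁴
Total I = 667 380 833 mm⁴.
Radius of gyration: k = √(I/A) = √(667 380 833 / 19 300) = 185.955 mm.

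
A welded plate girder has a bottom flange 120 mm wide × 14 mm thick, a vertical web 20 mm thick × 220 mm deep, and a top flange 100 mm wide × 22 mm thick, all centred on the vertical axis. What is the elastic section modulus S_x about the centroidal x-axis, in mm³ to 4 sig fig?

Split into non-overlapping primitives; take the origin at the lower-left of the bounding box.
Bottom plate: 120 × 14, A = 1 680 mm², y = 7 mm, Ī = 27 440 mm⁴.
Web plate: 20 × 220, A = 4 400 mm², y = 124 mm, Ī = 17 746 667 mm⁴.
Top plate: 100 × 22, A = 2 200 mm², y = 245 mm, Ī = 88733.3 mm⁴.
Centroid: ȳ = ΣA·y / ΣA = 132.411 mm.
Transfer each piece to the centroidal x-axis using Ī + A·d² with d = y − 132.411:
  bottom plate: d = -125.411 mm → contributes +26 450 187 mm⁴
  web plate: d = -8.41063 mm → contributes +18 057 917 mm⁴
  top plate: d = 112.589 mm → contributes +27 976 740 mm⁴
Total I = 72 484 844 mm⁴.
Extreme fibre distance c = 132.411 mm; S = I/c = 547 425 mm³.

S_x ≈ 5.474 × 10⁵ mm³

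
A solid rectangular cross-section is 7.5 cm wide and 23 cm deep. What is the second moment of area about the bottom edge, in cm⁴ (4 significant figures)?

The section: 7.5 × 23, A = 172.5 cm², y = 11.5 cm, Ī = 7604.38 cm⁴.
Transfer it to the bottom edge using Ī + A·d² with d = y − 0:
  the section: d = 11.5 cm → contributes +30417.5 cm⁴
Total I = 30417.5 cm⁴.

I_base ≈ 3.042 × 10⁴ cm⁴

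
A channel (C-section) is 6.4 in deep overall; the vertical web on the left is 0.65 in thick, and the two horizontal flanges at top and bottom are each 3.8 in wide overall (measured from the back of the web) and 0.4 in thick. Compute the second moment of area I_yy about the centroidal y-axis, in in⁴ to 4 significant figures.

Treat the section as a set of non-overlapping primitives; coordinates are from the bounding-box lower-left.
Web: 0.65 × 6.4, A = 4.16 in², x = 0.325 in, Ī = 0.146467 in⁴.
Top flange (beyond web): 3.15 × 0.4, A = 1.26 in², x = 2.225 in, Ī = 1.04186 in⁴.
Bottom flange (beyond web): 3.15 × 0.4, A = 1.26 in², x = 2.225 in, Ī = 1.04186 in⁴.
Centroid: x̄ = ΣA·x / ΣA = 1.04177 in.
Transfer each piece to the centroidal y-axis using Ī + A·d² with d = x − 1.04177:
  web: d = -0.716766 in → contributes +2.28368 in⁴
  top flange (beyond web): d = 1.18323 in → contributes +2.80591 in⁴
  bottom flange (beyond web): d = 1.18323 in → contributes +2.80591 in⁴
Total I = 7.89551 in⁴.

I_yy ≈ 7.896 in⁴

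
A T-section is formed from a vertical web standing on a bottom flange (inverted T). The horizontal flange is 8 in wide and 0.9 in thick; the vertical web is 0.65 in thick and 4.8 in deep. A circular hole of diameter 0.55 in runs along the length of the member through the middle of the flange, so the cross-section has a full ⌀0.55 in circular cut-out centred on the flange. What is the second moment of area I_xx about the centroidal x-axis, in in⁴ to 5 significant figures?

I_xx ≈ 23.972 in⁴

Break the section into simple shapes (no overlaps), measuring from the bottom-left corner of the bounding box.
Flange: 8 × 0.9, A = 7.2 in², y = 0.45 in, Ī = 0.486 in⁴.
Web: 0.65 × 4.8, A = 3.12 in², y = 3.3 in, Ī = 5.9904 in⁴.
Hole (subtracted): ⌀0.55, A = 0.2375829 in², y = 0.45 in, Ī = 0.004491803 in⁴.
Centroid: ȳ = ΣA·y / ΣA = 1.331931 in.
Transfer each piece to the centroidal x-axis using Ī + A·d² with d = y − 1.331931:
  flange: d = -0.8819314 in → contributes +6.086181 in⁴
  web: d = 1.968069 in → contributes +18.07508 in⁴
  hole: d = -0.8819314 in → contributes −0.1892845 in⁴
Total I = 23.97197 in⁴.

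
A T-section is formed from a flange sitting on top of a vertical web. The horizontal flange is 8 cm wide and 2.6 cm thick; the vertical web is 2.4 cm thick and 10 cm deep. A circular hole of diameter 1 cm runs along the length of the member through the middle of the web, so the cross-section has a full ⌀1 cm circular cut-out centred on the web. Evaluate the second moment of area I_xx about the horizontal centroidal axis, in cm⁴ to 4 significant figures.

I_xx ≈ 647.1 cm⁴

Split into non-overlapping primitives; take the origin at the lower-left of the bounding box.
Flange: 8 × 2.6, A = 20.8 cm², y = 11.3 cm, Ī = 11.7173 cm⁴.
Web: 2.4 × 10, A = 24 cm², y = 5 cm, Ī = 200 cm⁴.
Hole (subtracted): ⌀1, A = 0.785398 cm², y = 5 cm, Ī = 0.0490874 cm⁴.
Centroid: ȳ = ΣA·y / ΣA = 7.97719 cm.
Transfer each piece to the horizontal centroidal axis using Ī + A·d² with d = y − 7.97719:
  flange: d = 3.32281 cm → contributes +241.371 cm⁴
  web: d = -2.97719 cm → contributes +412.728 cm⁴
  hole: d = -2.97719 cm → contributes −7.01061 cm⁴
Total I = 647.089 cm⁴.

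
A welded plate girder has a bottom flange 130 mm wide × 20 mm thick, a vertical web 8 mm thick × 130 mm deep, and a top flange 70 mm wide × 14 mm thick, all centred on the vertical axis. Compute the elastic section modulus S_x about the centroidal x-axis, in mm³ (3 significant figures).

S_x ≈ 1.69 × 10⁵ mm³

Break the section into simple shapes (no overlaps), measuring from the bottom-left corner of the bounding box.
Bottom plate: 130 × 20, A = 2 600 mm², y = 10 mm, Ī = 86 667 mm⁴.
Web plate: 8 × 130, A = 1 040 mm², y = 85 mm, Ī = 1 464 667 mm⁴.
Top plate: 70 × 14, A = 980 mm², y = 157 mm, Ī = 16 007 mm⁴.
Centroid: ȳ = ΣA·y / ΣA = 58.065 mm.
Transfer each piece to the centroidal x-axis using Ī + A·d² with d = y − 58.065:
  bottom plate: d = -48.065 mm → contributes +6 093 285 mm⁴
  web plate: d = 26.935 mm → contributes +2 219 184 mm⁴
  top plate: d = 98.935 mm → contributes +9 608 391 mm⁴
Total I = 17 920 861 mm⁴.
Extreme fibre distance c = 105.94 mm; S = I/c = 169 168 mm³.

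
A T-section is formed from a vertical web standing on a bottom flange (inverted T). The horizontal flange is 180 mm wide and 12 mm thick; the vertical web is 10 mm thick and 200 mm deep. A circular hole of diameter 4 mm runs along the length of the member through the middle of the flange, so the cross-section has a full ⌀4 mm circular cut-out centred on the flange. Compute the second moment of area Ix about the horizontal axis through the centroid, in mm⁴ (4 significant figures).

Decompose the section into non-overlapping parts with the origin at the bottom-left of its bounding rectangle.
Flange: 180 × 12, A = 2 160 mm², y = 6 mm, Ī = 25 920 mm⁴.
Web: 10 × 200, A = 2 000 mm², y = 112 mm, Ī = 6 666 667 mm⁴.
Hole (subtracted): ⌀4, A = 12.5664 mm², y = 6 mm, Ī = 12.5664 mm⁴.
Centroid: ȳ = ΣA·y / ΣA = 57.1159 mm.
Transfer each piece to the horizontal axis through the centroid using Ī + A·d² with d = y − 57.1159:
  flange: d = -51.1159 mm → contributes +5 669 655 mm⁴
  web: d = 54.8841 mm → contributes +12 691 185 mm⁴
  hole: d = -51.1159 mm → contributes −32846.5 mm⁴
Total I = 18 327 993 mm⁴.

Ix ≈ 1.833 × 10⁷ mm⁴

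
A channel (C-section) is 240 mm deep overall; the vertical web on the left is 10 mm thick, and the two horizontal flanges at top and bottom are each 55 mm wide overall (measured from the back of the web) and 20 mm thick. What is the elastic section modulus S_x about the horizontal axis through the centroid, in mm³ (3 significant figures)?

S_x ≈ 2.78 × 10⁵ mm³

Split into non-overlapping primitives; take the origin at the lower-left of the bounding box.
Web: 10 × 240, A = 2 400 mm², y = 120 mm, Ī = 11 520 000 mm⁴.
Top flange (beyond web): 45 × 20, A = 900 mm², y = 230 mm, Ī = 30 000 mm⁴.
Bottom flange (beyond web): 45 × 20, A = 900 mm², y = 10 mm, Ī = 30 000 mm⁴.
By symmetry the centroid is at mid-height, ȳ = 120 mm.
Transfer each piece to the horizontal axis through the centroid using Ī + A·d² with d = y − 120:
  web: d = 0 mm → contributes +11 520 000 mm⁴
  top flange (beyond web): d = 110 mm → contributes +10 920 000 mm⁴
  bottom flange (beyond web): d = -110 mm → contributes +10 920 000 mm⁴
Total I = 33 360 000 mm⁴.
Extreme fibre distance c = 120 mm; S = I/c = 278 000 mm³.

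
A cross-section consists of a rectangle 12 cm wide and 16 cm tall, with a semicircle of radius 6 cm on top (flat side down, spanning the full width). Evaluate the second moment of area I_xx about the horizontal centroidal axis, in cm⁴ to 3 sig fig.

I_xx ≈ 9100 cm⁴

Decompose the section into non-overlapping parts with the origin at the bottom-left of its bounding rectangle.
Rectangular body: 12 × 16, A = 192 cm², y = 8 cm, Ī = 4 096 cm⁴.
Semicircular cap: semicircle r = 6, A = 56.549 cm², y = 18.546 cm, Ī = 142.25 cm⁴.
Centroid: ȳ = ΣA·y / ΣA = 10.399 cm.
Transfer each piece to the horizontal centroidal axis using Ī + A·d² with d = y − 10.399:
  rectangular body: d = -2.3995 cm → contributes +5201.4 cm⁴
  semicircular cap: d = 8.147 cm → contributes +3895.6 cm⁴
Total I = 9 097 cm⁴.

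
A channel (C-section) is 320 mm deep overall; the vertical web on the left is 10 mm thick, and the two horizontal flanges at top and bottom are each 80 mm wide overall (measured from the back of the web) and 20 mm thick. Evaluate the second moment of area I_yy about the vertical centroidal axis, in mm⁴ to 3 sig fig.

Break the section into simple shapes (no overlaps), measuring from the bottom-left corner of the bounding box.
Web: 10 × 320, A = 3 200 mm², x = 5 mm, Ī = 26 667 mm⁴.
Top flange (beyond web): 70 × 20, A = 1 400 mm², x = 45 mm, Ī = 571 667 mm⁴.
Bottom flange (beyond web): 70 × 20, A = 1 400 mm², x = 45 mm, Ī = 571 667 mm⁴.
Centroid: x̄ = ΣA·x / ΣA = 23.667 mm.
Transfer each piece to the vertical centroidal axis using Ī + A·d² with d = x − 23.667:
  web: d = -18.667 mm → contributes +1 141 689 mm⁴
  top flange (beyond web): d = 21.333 mm → contributes +1 208 822 mm⁴
  bottom flange (beyond web): d = 21.333 mm → contributes +1 208 822 mm⁴
Total I = 3 559 333 mm⁴.

I_yy ≈ 3.56 × 10⁶ mm⁴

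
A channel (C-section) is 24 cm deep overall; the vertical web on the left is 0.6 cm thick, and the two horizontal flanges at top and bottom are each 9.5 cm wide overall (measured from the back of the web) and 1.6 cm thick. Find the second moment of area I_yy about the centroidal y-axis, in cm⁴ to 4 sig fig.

Break the section into simple shapes (no overlaps), measuring from the bottom-left corner of the bounding box.
Web: 0.6 × 24, A = 14.4 cm², x = 0.3 cm, Ī = 0.432 cm⁴.
Top flange (beyond web): 8.9 × 1.6, A = 14.24 cm², x = 5.05 cm, Ī = 93.9959 cm⁴.
Bottom flange (beyond web): 8.9 × 1.6, A = 14.24 cm², x = 5.05 cm, Ī = 93.9959 cm⁴.
Centroid: x̄ = ΣA·x / ΣA = 3.45485 cm.
Transfer each piece to the centroidal y-axis using Ī + A·d² with d = x − 3.45485:
  web: d = -3.15485 cm → contributes +143.756 cm⁴
  top flange (beyond web): d = 1.59515 cm → contributes +130.23 cm⁴
  bottom flange (beyond web): d = 1.59515 cm → contributes +130.23 cm⁴
Total I = 404.216 cm⁴.

I_yy ≈ 404.2 cm⁴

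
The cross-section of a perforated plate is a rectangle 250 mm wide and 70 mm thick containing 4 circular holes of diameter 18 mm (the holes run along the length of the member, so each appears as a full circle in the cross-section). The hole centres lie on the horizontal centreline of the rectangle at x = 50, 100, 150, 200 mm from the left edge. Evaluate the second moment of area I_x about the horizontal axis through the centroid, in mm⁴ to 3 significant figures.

Split into non-overlapping primitives; take the origin at the lower-left of the bounding box.
Plate: 250 × 70, A = 17 500 mm², y = 35 mm, Ī = 7 145 833 mm⁴.
Hole 1 (subtracted): ⌀18, A = 254.47 mm², y = 35 mm, Ī = 5 153 mm⁴.
Hole 2 (subtracted): ⌀18, A = 254.47 mm², y = 35 mm, Ī = 5 153 mm⁴.
Hole 3 (subtracted): ⌀18, A = 254.47 mm², y = 35 mm, Ī = 5 153 mm⁴.
Hole 4 (subtracted): ⌀18, A = 254.47 mm², y = 35 mm, Ī = 5 153 mm⁴.
By symmetry the centroid is at mid-height, ȳ = 35 mm.
All pieces are centred on the horizontal axis through the centroid, so I = ΣĪ (holes subtracted) = 7 125 221 mm⁴.

I_x ≈ 7.13 × 10⁶ mm⁴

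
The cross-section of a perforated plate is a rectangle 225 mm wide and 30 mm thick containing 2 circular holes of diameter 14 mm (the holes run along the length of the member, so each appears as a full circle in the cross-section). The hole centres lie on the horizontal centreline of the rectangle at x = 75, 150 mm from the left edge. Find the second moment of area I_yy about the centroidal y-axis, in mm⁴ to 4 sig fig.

Treat the section as a set of non-overlapping primitives; coordinates are from the bounding-box lower-left.
Plate: 225 × 30, A = 6 750 mm², x = 112.5 mm, Ī = 28 476 563 mm⁴.
Hole 1 (subtracted): ⌀14, A = 153.938 mm², x = 75 mm, Ī = 1885.74 mm⁴.
Hole 2 (subtracted): ⌀14, A = 153.938 mm², x = 150 mm, Ī = 1885.74 mm⁴.
By symmetry the centroid is at mid-width, x̄ = 112.5 mm.
Transfer each piece to the centroidal y-axis using Ī + A·d² with d = x − 112.5:
  plate: d = 0 mm → contributes +28 476 563 mm⁴
  hole 1: d = -37.5 mm → contributes −218 361 mm⁴
  hole 2: d = 37.5 mm → contributes −218 361 mm⁴
Total I = 28 039 840 mm⁴.

I_yy ≈ 2.804 × 10⁷ mm⁴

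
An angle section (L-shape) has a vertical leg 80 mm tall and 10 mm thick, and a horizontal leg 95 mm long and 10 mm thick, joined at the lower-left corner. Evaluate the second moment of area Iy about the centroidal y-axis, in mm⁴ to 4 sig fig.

Decompose the section into non-overlapping parts with the origin at the bottom-left of its bounding rectangle.
Vertical leg: 10 × 80, A = 800 mm², x = 5 mm, Ī = 6666.67 mm⁴.
Horizontal leg (remainder): 85 × 10, A = 850 mm², x = 52.5 mm, Ī = 511 771 mm⁴.
Centroid: x̄ = ΣA·x / ΣA = 29.4697 mm.
Transfer each piece to the centroidal y-axis using Ī + A·d² with d = x − 29.4697:
  vertical leg: d = -24.4697 mm → contributes +485 680 mm⁴
  horizontal leg (remainder): d = 23.0303 mm → contributes +962 606 mm⁴
Total I = 1 448 286 mm⁴.

Iy ≈ 1.448 × 10⁶ mm⁴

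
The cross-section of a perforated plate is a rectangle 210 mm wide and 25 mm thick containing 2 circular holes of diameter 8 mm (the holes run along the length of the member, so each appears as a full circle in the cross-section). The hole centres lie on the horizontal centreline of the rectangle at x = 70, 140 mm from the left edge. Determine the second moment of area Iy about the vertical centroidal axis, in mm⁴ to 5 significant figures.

Split into non-overlapping primitives; take the origin at the lower-left of the bounding box.
Plate: 210 × 25, A = 5 250 mm², x = 105 mm, Ī = 19 293 750 mm⁴.
Hole 1 (subtracted): ⌀8, A = 50.26548 mm², x = 70 mm, Ī = 201.0619 mm⁴.
Hole 2 (subtracted): ⌀8, A = 50.26548 mm², x = 140 mm, Ī = 201.0619 mm⁴.
By symmetry the centroid is at mid-width, x̄ = 105 mm.
Transfer each piece to the vertical centroidal axis using Ī + A·d² with d = x − 105:
  plate: d = 0 mm → contributes +19 293 750 mm⁴
  hole 1: d = -35 mm → contributes −61776.28 mm⁴
  hole 2: d = 35 mm → contributes −61776.28 mm⁴
Total I = 19 170 197 mm⁴.

Iy ≈ 1.9170 × 10⁷ mm⁴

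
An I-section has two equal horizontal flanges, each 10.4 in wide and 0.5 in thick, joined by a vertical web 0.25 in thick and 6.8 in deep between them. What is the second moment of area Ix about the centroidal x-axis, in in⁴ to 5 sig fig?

Split into non-overlapping primitives; take the origin at the lower-left of the bounding box.
Bottom flange: 10.4 × 0.5, A = 5.2 in², y = 0.25 in, Ī = 0.1083333 in⁴.
Web: 0.25 × 6.8, A = 1.7 in², y = 3.9 in, Ī = 6.550667 in⁴.
Top flange: 10.4 × 0.5, A = 5.2 in², y = 7.55 in, Ī = 0.1083333 in⁴.
By symmetry the centroid is at mid-height, ȳ = 3.9 in.
Transfer each piece to the centroidal x-axis using Ī + A·d² with d = y − 3.9:
  bottom flange: d = -3.65 in → contributes +69.38533 in⁴
  web: d = 0 in → contributes +6.550667 in⁴
  top flange: d = 3.65 in → contributes +69.38533 in⁴
Total I = 145.3213 in⁴.

Ix ≈ 145.32 in⁴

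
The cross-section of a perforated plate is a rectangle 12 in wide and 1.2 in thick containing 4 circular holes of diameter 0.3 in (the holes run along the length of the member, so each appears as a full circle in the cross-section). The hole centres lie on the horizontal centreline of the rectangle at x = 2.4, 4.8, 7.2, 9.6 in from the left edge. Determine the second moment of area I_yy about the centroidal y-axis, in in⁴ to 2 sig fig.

Treat the section as a set of non-overlapping primitives; coordinates are from the bounding-box lower-left.
Plate: 12 × 1.2, A = 14.4 in², x = 6 in, Ī = 172.8 in⁴.
Hole 1 (subtracted): ⌀0.3, A = 0.07069 in², x = 2.4 in, Ī = 0.0003976 in⁴.
Hole 2 (subtracted): ⌀0.3, A = 0.07069 in², x = 4.8 in, Ī = 0.0003976 in⁴.
Hole 3 (subtracted): ⌀0.3, A = 0.07069 in², x = 7.2 in, Ī = 0.0003976 in⁴.
Hole 4 (subtracted): ⌀0.3, A = 0.07069 in², x = 9.6 in, Ī = 0.0003976 in⁴.
By symmetry the centroid is at mid-width, x̄ = 6 in.
Transfer each piece to the centroidal y-axis using Ī + A·d² with d = x − 6:
  plate: d = 0 in → contributes +172.8 in⁴
  hole 1: d = -3.6 in → contributes −0.9165 in⁴
  hole 2: d = -1.2 in → contributes −0.1022 in⁴
  hole 3: d = 1.2 in → contributes −0.1022 in⁴
  hole 4: d = 3.6 in → contributes −0.9165 in⁴
Total I = 170.8 in⁴.

I_yy ≈ 170 in⁴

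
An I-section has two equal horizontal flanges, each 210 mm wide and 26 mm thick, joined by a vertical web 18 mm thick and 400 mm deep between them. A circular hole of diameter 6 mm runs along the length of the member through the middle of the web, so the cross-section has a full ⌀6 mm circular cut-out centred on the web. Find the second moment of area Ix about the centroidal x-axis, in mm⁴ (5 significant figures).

Ix ≈ 5.9204 × 10⁸ mm⁴

Break the section into simple shapes (no overlaps), measuring from the bottom-left corner of the bounding box.
Bottom flange: 210 × 26, A = 5 460 mm², y = 13 mm, Ī = 307 580 mm⁴.
Web: 18 × 400, A = 7 200 mm², y = 226 mm, Ī = 96 000 000 mm⁴.
Top flange: 210 × 26, A = 5 460 mm², y = 439 mm, Ī = 307 580 mm⁴.
Hole (subtracted): ⌀6, A = 28.27433 mm², y = 226 mm, Ī = 63.61725 mm⁴.
By symmetry the centroid is at mid-height, ȳ = 226 mm.
Transfer each piece to the centroidal x-axis using Ī + A·d² with d = y − 226:
  bottom flange: d = -213 mm → contributes +248 022 320 mm⁴
  web: d = 0 mm → contributes +96 000 000 mm⁴
  top flange: d = 213 mm → contributes +248 022 320 mm⁴
  hole: d = 0 mm → contributes −63.61725 mm⁴
Total I = 592 044 576 mm⁴.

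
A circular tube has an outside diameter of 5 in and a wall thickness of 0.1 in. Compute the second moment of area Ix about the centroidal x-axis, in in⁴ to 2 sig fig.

Treat the section as a set of non-overlapping primitives; coordinates are from the bounding-box lower-left.
Outer circle: ⌀5, A = 19.63 in², y = 2.5 in, Ī = 30.68 in⁴.
Bore (subtracted): ⌀4.8, A = 18.1 in², y = 2.5 in, Ī = 26.06 in⁴.
By symmetry the centroid is at mid-height, ȳ = 2.5 in.
All pieces are centred on the centroidal x-axis, so I = ΣĪ (holes subtracted) = 4.622 in⁴.

Ix ≈ 4.6 in⁴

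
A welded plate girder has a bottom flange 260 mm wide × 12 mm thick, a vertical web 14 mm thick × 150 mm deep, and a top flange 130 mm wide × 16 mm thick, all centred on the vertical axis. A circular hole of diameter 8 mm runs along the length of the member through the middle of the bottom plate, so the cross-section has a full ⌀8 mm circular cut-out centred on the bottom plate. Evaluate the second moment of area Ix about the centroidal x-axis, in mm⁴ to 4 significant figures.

Split into non-overlapping primitives; take the origin at the lower-left of the bounding box.
Bottom plate: 260 × 12, A = 3 120 mm², y = 6 mm, Ī = 37 440 mm⁴.
Web plate: 14 × 150, A = 2 100 mm², y = 87 mm, Ī = 3 937 500 mm⁴.
Top plate: 130 × 16, A = 2 080 mm², y = 170 mm, Ī = 44373.3 mm⁴.
Hole (subtracted): ⌀8, A = 50.2655 mm², y = 6 mm, Ī = 201.062 mm⁴.
Centroid: ȳ = ΣA·y / ΣA = 76.5157 mm.
Transfer each piece to the centroidal x-axis using Ī + A·d² with d = y − 76.5157:
  bottom plate: d = -70.5157 mm → contributes +15 551 521 mm⁴
  web plate: d = 10.4843 mm → contributes +4 168 334 mm⁴
  top plate: d = 93.4843 mm → contributes +18 222 153 mm⁴
  hole: d = -70.5157 mm → contributes −250 144 mm⁴
Total I = 37 691 863 mm⁴.

Ix ≈ 3.769 × 10⁷ mm⁴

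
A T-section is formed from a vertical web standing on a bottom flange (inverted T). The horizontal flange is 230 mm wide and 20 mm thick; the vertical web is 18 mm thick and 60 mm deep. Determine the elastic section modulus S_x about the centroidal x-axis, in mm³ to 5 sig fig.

Decompose the section into non-overlapping parts with the origin at the bottom-left of its bounding rectangle.
Flange: 230 × 20, A = 4 600 mm², y = 10 mm, Ī = 153333.3 mm⁴.
Web: 18 × 60, A = 1 080 mm², y = 50 mm, Ī = 324 000 mm⁴.
Centroid: ȳ = ΣA·y / ΣA = 17.60563 mm.
Transfer each piece to the centroidal x-axis using Ī + A·d² with d = y − 17.60563:
  flange: d = -7.605634 mm → contributes +419423.4 mm⁴
  web: d = 32.39437 mm → contributes +1 457 347 mm⁴
Total I = 1 876 770 mm⁴.
Extreme fibre distance c = 62.39437 mm; S = I/c = 30079.16 mm³.

S_x ≈ 3.0079 × 10⁴ mm³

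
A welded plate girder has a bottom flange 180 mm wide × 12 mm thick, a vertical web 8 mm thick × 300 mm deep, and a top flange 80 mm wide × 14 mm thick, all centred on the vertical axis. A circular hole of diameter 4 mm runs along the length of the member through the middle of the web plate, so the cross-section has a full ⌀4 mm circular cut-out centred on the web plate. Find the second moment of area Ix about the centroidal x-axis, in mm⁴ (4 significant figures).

Treat the section as a set of non-overlapping primitives; coordinates are from the bounding-box lower-left.
Bottom plate: 180 × 12, A = 2 160 mm², y = 6 mm, Ī = 25 920 mm⁴.
Web plate: 8 × 300, A = 2 400 mm², y = 162 mm, Ī = 18 000 000 mm⁴.
Top plate: 80 × 14, A = 1 120 mm², y = 319 mm, Ī = 18293.3 mm⁴.
Hole (subtracted): ⌀4, A = 12.5664 mm², y = 162 mm, Ī = 12.5664 mm⁴.
Centroid: ȳ = ΣA·y / ΣA = 133.571 mm.
Transfer each piece to the centroidal x-axis using Ī + A·d² with d = y − 133.571:
  bottom plate: d = -127.571 mm → contributes +35 178 486 mm⁴
  web plate: d = 28.4291 mm → contributes +19 939 712 mm⁴
  top plate: d = 185.429 mm → contributes +38 528 316 mm⁴
  hole: d = 28.4291 mm → contributes −10168.9 mm⁴
Total I = 93 636 345 mm⁴.

Ix ≈ 9.364 × 10⁷ mm⁴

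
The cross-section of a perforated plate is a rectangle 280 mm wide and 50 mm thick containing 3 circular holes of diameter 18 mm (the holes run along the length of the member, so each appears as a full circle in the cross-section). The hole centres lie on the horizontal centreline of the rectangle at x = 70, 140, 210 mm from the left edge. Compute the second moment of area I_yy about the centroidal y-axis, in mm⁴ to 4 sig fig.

Break the section into simple shapes (no overlaps), measuring from the bottom-left corner of the bounding box.
Plate: 280 × 50, A = 14 000 mm², x = 140 mm, Ī = 91 466 667 mm⁴.
Hole 1 (subtracted): ⌀18, A = 254.469 mm², x = 70 mm, Ī = 5 153 mm⁴.
Hole 2 (subtracted): ⌀18, A = 254.469 mm², x = 140 mm, Ī = 5 153 mm⁴.
Hole 3 (subtracted): ⌀18, A = 254.469 mm², x = 210 mm, Ī = 5 153 mm⁴.
By symmetry the centroid is at mid-width, x̄ = 140 mm.
Transfer each piece to the centroidal y-axis using Ī + A·d² with d = x − 140:
  plate: d = 0 mm → contributes +91 466 667 mm⁴
  hole 1: d = -70 mm → contributes −1 252 051 mm⁴
  hole 2: d = 0 mm → contributes −5 153 mm⁴
  hole 3: d = 70 mm → contributes −1 252 051 mm⁴
Total I = 88 957 411 mm⁴.

I_yy ≈ 8.896 × 10⁷ mm⁴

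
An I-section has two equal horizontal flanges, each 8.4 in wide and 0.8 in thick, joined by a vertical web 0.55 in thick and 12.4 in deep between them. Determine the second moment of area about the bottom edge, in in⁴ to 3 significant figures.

I_base ≈ 1670 in⁴

Decompose the section into non-overlapping parts with the origin at the bottom-left of its bounding rectangle.
Bottom flange: 8.4 × 0.8, A = 6.72 in², y = 0.4 in, Ī = 0.3584 in⁴.
Web: 0.55 × 12.4, A = 6.82 in², y = 7 in, Ī = 87.387 in⁴.
Top flange: 8.4 × 0.8, A = 6.72 in², y = 13.6 in, Ī = 0.3584 in⁴.
Transfer each piece to a horizontal axis along the bottom face using Ī + A·d² with d = y − 0:
  bottom flange: d = 0.4 in → contributes +1.4336 in⁴
  web: d = 7 in → contributes +421.57 in⁴
  top flange: d = 13.6 in → contributes +1243.3 in⁴
Total I = 1666.3 in⁴.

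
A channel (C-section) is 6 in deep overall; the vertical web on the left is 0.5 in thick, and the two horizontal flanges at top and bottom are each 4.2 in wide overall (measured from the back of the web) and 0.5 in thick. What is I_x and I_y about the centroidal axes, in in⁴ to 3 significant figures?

I_x ≈ 37.1 in⁴, I_y ≈ 11.6 in⁴

Break the section into simple shapes (no overlaps), measuring from the bottom-left corner of the bounding box.
Web: 0.5 × 6, A = 3 in², y = 3 in, Ī = 9 in⁴.
Top flange (beyond web): 3.7 × 0.5, A = 1.85 in², y = 5.75 in, Ī = 0.038542 in⁴.
Bottom flange (beyond web): 3.7 × 0.5, A = 1.85 in², y = 0.25 in, Ī = 0.038542 in⁴.
By symmetry the centroid is at mid-height, ȳ = 3 in.
Transfer each piece to the centroidal x-axis using Ī + A·d² with d = y − 3:
  web: d = 0 in → contributes +9 in⁴
  top flange (beyond web): d = 2.75 in → contributes +14.029 in⁴
  bottom flange (beyond web): d = -2.75 in → contributes +14.029 in⁴
Total I = 37.058 in⁴.
For the y-axis: x̄ = 1.4097 in.
Repeating about the centroidal y-axis gives I_y = 11.59 in⁴.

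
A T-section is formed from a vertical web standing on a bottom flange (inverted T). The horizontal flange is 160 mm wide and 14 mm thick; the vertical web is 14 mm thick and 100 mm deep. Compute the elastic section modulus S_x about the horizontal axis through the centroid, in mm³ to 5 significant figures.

Break the section into simple shapes (no overlaps), measuring from the bottom-left corner of the bounding box.
Flange: 160 × 14, A = 2 240 mm², y = 7 mm, Ī = 36586.67 mm⁴.
Web: 14 × 100, A = 1 400 mm², y = 64 mm, Ī = 1 166 667 mm⁴.
Centroid: ȳ = ΣA·y / ΣA = 28.92308 mm.
Transfer each piece to the horizontal axis through the centroid using Ī + A·d² with d = y − 28.92308:
  flange: d = -21.92308 mm → contributes +1 113 178 mm⁴
  web: d = 35.07692 mm → contributes +2 889 213 mm⁴
Total I = 4 002 392 mm⁴.
Extreme fibre distance c = 85.07692 mm; S = I/c = 47044.39 mm³.

S_x ≈ 4.7044 × 10⁴ mm³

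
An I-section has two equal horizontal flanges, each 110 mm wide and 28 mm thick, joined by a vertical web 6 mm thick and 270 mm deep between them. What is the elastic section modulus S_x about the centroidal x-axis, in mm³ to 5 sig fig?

S_x ≈ 9.0185 × 10⁵ mm³

Treat the section as a set of non-overlapping primitives; coordinates are from the bounding-box lower-left.
Bottom flange: 110 × 28, A = 3 080 mm², y = 14 mm, Ī = 201226.7 mm⁴.
Web: 6 × 270, A = 1 620 mm², y = 163 mm, Ī = 9 841 500 mm⁴.
Top flange: 110 × 28, A = 3 080 mm², y = 312 mm, Ī = 201226.7 mm⁴.
By symmetry the centroid is at mid-height, ȳ = 163 mm.
Transfer each piece to the centroidal x-axis using Ī + A·d² with d = y − 163:
  bottom flange: d = -149 mm → contributes +68 580 307 mm⁴
  web: d = 0 mm → contributes +9 841 500 mm⁴
  top flange: d = 149 mm → contributes +68 580 307 mm⁴
Total I = 147 002 113 mm⁴.
Extreme fibre distance c = 163 mm; S = I/c = 901853.5 mm³.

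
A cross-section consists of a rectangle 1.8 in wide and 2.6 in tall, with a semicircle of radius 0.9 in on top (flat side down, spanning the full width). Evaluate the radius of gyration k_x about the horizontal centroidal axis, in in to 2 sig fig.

Break the section into simple shapes (no overlaps), measuring from the bottom-left corner of the bounding box.
Rectangular body: 1.8 × 2.6, A = 4.68 in², y = 1.3 in, Ī = 2.636 in⁴.
Semicircular cap: semicircle r = 0.9, A = 1.272 in², y = 2.982 in, Ī = 0.07201 in⁴.
Centroid: ȳ = ΣA·y / ΣA = 1.66 in.
Transfer each piece to the horizontal centroidal axis using Ī + A·d² with d = y − 1.66:
  rectangular body: d = -0.3595 in → contributes +3.241 in⁴
  semicircular cap: d = 1.322 in → contributes +2.297 in⁴
Total I = 5.539 in⁴.
Radius of gyration: k = √(I/A) = √(5.539 / 5.952) = 0.9646 in.

k_x ≈ 0.96 in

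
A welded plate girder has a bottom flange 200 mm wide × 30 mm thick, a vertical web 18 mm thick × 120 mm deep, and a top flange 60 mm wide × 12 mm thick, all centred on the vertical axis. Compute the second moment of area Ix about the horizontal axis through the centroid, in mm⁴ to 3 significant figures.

Ix ≈ 2.17 × 10⁷ mm⁴

Treat the section as a set of non-overlapping primitives; coordinates are from the bounding-box lower-left.
Bottom plate: 200 × 30, A = 6 000 mm², y = 15 mm, Ī = 450 000 mm⁴.
Web plate: 18 × 120, A = 2 160 mm², y = 90 mm, Ī = 2 592 000 mm⁴.
Top plate: 60 × 12, A = 720 mm², y = 156 mm, Ī = 8 640 mm⁴.
Centroid: ȳ = ΣA·y / ΣA = 44.676 mm.
Transfer each piece to the horizontal axis through the centroid using Ī + A·d² with d = y − 44.676:
  bottom plate: d = -29.676 mm → contributes +5 733 874 mm⁴
  web plate: d = 45.324 mm → contributes +7 029 276 mm⁴
  top plate: d = 111.32 mm → contributes +8 931 676 mm⁴
Total I = 21 694 826 mm⁴.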